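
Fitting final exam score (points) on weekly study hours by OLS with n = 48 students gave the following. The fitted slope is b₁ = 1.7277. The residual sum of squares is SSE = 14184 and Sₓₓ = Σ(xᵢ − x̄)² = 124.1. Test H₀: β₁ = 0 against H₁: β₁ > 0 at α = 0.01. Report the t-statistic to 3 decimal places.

t = 1.096

MSE = SSE/(n − 2) = 14184/46 = 308.348.
SE(b₁) = √(MSE/Sₓₓ) = √(308.348/124.1) = 1.57628.
t = 1.7277 / 1.57628 = 1.096.
df = n − 2 = 46.
One-sided p ≈ 0.1394, which is ≥ 0.01, so fail to reject H₀.
The data do not give significant evidence that the true slope on weekly study hours is positive.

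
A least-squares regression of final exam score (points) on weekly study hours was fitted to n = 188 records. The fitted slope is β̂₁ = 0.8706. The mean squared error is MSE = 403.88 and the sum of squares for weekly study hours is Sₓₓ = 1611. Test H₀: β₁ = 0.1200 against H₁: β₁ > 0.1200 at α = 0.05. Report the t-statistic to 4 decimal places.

SE(β̂₁) = √(MSE/Sₓₓ) = √(403.88/1611) = 0.500701.
t = (0.8706 − 0.1200) / 0.500701 = 1.4991.
df = n − 2 = 186.
One-sided p ≈ 0.0678, which is ≥ 0.05, so fail to reject H₀.
The data do not give significant evidence that the true slope on weekly study hours exceeds 0.1200 points per unit.

t = 1.4991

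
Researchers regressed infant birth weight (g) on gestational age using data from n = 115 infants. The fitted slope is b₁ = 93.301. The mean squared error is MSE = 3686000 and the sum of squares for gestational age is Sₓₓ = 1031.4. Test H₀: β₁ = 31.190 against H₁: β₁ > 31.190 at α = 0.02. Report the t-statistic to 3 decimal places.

t = 1.039

SE(b₁) = √(MSE/Sₓₓ) = √(3.686e+06/1031.4) = 59.7811.
t = (93.301 − 31.190) / 59.7811 = 1.039.
df = n − 2 = 113.
One-sided p ≈ 0.1505, which is ≥ 0.02, so fail to reject H₀.
The data do not give significant evidence that the true slope on gestational age exceeds 31.190 g per unit.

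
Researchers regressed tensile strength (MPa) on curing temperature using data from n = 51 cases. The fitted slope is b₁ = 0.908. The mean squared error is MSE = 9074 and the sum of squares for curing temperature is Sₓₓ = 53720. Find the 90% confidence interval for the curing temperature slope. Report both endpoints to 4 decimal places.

SE(b₁) = √(MSE/Sₓₓ) = √(9074/53720) = 0.41099.
df = n − 2 = 49.
t* = t_{0.05, 49} = 1.676551.
Margin = t* × SE = 1.676551 × 0.41099 = 0.689046.
CI: 0.908 ± 0.689046 → (0.2190, 1.5970).
With 90% confidence, each one-unit increase in curing temperature is associated with a change of between 0.2190 and 1.5970 MPa in tensile strength.

(0.2190, 1.5970)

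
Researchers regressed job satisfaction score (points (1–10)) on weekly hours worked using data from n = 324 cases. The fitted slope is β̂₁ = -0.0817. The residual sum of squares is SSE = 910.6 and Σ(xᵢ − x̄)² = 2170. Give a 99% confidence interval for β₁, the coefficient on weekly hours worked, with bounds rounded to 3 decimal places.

(-0.175, 0.012)

MSE = SSE/(n − 2) = 910.6/322 = 2.82795.
SE(β̂₁) = √(MSE/Sₓₓ) = √(2.82795/2170) = 0.0360999.
df = n − 2 = 322.
t* = t_{0.005, 322} = 2.591184.
Margin = t* × SE = 2.591184 × 0.0360999 = 0.09354.
CI: -0.0817 ± 0.09354 → (-0.175, 0.012).
With 99% confidence, each one-unit increase in weekly hours worked is associated with a change of between -0.175 and 0.012 points (1–10) in job satisfaction score.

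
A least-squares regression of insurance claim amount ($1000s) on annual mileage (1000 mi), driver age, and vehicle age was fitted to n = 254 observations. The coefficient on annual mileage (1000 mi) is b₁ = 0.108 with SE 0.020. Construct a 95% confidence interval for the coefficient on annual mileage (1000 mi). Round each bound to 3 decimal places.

(0.069, 0.147)

df = n − k − 1 = 254 − 3 − 1 = 250.
t* = t_{0.025, 250} = 1.969498.
Margin = t* × SE = 1.969498 × 0.020 = 0.03939.
CI: 0.108 ± 0.03939 → (0.069, 0.147).
With 95% confidence, each one-unit increase in annual mileage (1000 mi) is associated with a change of between 0.069 and 0.147 $1000s in insurance claim amount, holding the other predictors fixed.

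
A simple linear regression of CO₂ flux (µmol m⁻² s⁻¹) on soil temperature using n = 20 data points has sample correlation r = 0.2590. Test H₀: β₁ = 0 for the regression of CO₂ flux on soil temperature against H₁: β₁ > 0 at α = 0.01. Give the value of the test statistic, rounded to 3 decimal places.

t = r·√(n − 2)/√(1 − r²) = 0.2590·√18/√0.932919 = 1.138.
df = n − 2 = 18.
One-sided p ≈ 0.1351, which is ≥ 0.01, so fail to reject H₀.
The data do not give significant evidence of a linear association between soil temperature and CO₂ flux.

t = 1.138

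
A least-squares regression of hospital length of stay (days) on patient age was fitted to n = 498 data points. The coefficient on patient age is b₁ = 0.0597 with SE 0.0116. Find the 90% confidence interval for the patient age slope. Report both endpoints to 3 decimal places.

df = n − 2 = 498 − 2 = 496.
t* = t_{0.05, 496} = 1.647932.
Margin = t* × SE = 1.647932 × 0.0116 = 0.01912.
CI: 0.0597 ± 0.01912 → (0.041, 0.079).
With 90% confidence, each one-unit increase in patient age is associated with a change of between 0.041 and 0.079 days in hospital length of stay.

(0.041, 0.079)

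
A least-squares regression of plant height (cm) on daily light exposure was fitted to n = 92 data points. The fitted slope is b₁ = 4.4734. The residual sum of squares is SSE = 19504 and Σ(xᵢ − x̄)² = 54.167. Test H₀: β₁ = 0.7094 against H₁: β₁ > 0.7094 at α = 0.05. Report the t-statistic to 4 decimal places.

MSE = SSE/(n − 2) = 19504/90 = 216.711.
SE(b₁) = √(MSE/Sₓₓ) = √(216.711/54.167) = 2.0002.
t = (4.4734 − 0.7094) / 2.0002 = 1.8818.
df = n − 2 = 90.
One-sided p ≈ 0.0315, which is < 0.05, so reject H₀.
There is evidence that the true slope on daily light exposure exceeds 0.7094 cm per unit.

t = 1.8818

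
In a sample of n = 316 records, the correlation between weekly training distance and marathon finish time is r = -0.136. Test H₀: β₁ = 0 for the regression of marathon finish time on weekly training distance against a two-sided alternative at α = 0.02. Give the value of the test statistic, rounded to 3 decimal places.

t = r·√(n − 2)/√(1 − r²) = -0.136·√314/√0.981504 = -2.433.
df = n − 2 = 314.
Two-sided p ≈ 0.0156, which is < 0.02, so reject H₀.
There is evidence of a linear association between weekly training distance and marathon finish time.

t = -2.433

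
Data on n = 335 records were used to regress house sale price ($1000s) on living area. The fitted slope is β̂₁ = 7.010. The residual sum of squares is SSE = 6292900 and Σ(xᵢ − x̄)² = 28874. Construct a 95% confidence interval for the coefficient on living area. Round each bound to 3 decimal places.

MSE = SSE/(n − 2) = 6292900/333 = 18897.6.
SE(β̂₁) = √(MSE/Sₓₓ) = √(18897.6/28874) = 0.809002.
df = n − 2 = 333.
t* = t_{0.025, 333} = 1.967113.
Margin = t* × SE = 1.967113 × 0.809002 = 1.59140.
CI: 7.010 ± 1.59140 → (5.419, 8.601).
With 95% confidence, each one-unit increase in living area is associated with a change of between 5.419 and 8.601 $1000s in house sale price.

(5.419, 8.601)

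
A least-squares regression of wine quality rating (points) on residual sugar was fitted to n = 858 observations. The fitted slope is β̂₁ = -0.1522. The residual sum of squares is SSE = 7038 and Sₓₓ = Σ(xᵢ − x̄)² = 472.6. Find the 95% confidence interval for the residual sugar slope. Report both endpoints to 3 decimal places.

MSE = SSE/(n − 2) = 7038/856 = 8.22196.
SE(β̂₁) = √(MSE/Sₓₓ) = √(8.22196/472.6) = 0.131899.
df = n − 2 = 856.
t* = t_{0.025, 856} = 1.962739.
Margin = t* × SE = 1.962739 × 0.131899 = 0.25888.
CI: -0.1522 ± 0.25888 → (-0.411, 0.107).
With 95% confidence, each one-unit increase in residual sugar is associated with a change of between -0.411 and 0.107 points in wine quality rating.

(-0.411, 0.107)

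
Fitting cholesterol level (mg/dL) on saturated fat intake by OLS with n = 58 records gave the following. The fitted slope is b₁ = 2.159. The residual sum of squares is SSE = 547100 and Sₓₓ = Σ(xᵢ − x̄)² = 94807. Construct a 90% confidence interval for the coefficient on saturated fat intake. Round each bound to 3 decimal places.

(1.622, 2.696)

MSE = SSE/(n − 2) = 547100/56 = 9769.64.
SE(b₁) = √(MSE/Sₓₓ) = √(9769.64/94807) = 0.32101.
df = n − 2 = 56.
t* = t_{0.05, 56} = 1.672522.
Margin = t* × SE = 1.672522 × 0.32101 = 0.53690.
CI: 2.159 ± 0.53690 → (1.622, 2.696).
With 90% confidence, each one-unit increase in saturated fat intake is associated with a change of between 1.622 and 2.696 mg/dL in cholesterol level.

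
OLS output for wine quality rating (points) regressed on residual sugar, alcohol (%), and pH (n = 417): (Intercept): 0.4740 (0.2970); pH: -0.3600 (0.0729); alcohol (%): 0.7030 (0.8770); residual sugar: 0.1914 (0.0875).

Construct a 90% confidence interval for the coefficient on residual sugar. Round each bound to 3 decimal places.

(0.047, 0.336)

Read off: b = 0.1914, SE = 0.0875 for residual sugar.
df = n − k − 1 = 417 − 3 − 1 = 413.
t* = t_{0.05, 413} = 1.648551.
Margin = t* × SE = 1.648551 × 0.0875 = 0.14425.
CI: 0.1914 ± 0.14425 → (0.047, 0.336).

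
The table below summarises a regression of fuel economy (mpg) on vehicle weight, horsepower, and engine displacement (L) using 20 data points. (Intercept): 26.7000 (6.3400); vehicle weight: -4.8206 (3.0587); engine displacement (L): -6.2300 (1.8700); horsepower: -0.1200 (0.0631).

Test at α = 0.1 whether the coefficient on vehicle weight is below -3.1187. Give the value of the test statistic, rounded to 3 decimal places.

t = -0.556

Read off: b = -4.8206, SE = 3.0587 for vehicle weight.
H₀: β₁ = -3.1187 vs H₁: β₁ < -3.1187.
t = (-4.8206 − (-3.1187)) / 3.0587 = -0.556.
df = n − k − 1 = 20 − 3 − 1 = 16.
One-sided p ≈ 0.2928, which is ≥ 0.1, so fail to reject H₀.
The data do not give significant evidence that the true slope on vehicle weight is below -3.1187 mpg per unit, holding the other predictors fixed.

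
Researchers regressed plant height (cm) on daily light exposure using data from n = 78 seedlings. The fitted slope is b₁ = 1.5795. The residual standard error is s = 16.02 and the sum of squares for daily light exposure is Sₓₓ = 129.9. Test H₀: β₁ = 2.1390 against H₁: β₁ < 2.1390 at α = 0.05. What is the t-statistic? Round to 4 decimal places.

SE(b₁) = s/√Sₓₓ = 16.02/√129.9 = 1.40559.
t = (1.5795 − 2.1390) / 1.40559 = -0.3981.
df = n − 2 = 76.
One-sided p ≈ 0.3459, which is ≥ 0.05, so fail to reject H₀.
The data do not give significant evidence that the true slope on daily light exposure is below 2.1390 cm per unit.

t = -0.3981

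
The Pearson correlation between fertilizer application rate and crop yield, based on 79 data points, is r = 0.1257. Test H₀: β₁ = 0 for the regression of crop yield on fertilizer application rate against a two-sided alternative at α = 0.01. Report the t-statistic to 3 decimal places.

t = 1.112

t = r·√(n − 2)/√(1 − r²) = 0.1257·√77/√0.9842 = 1.112.
df = n − 2 = 77.
Two-sided p ≈ 0.2697, which is ≥ 0.01, so fail to reject H₀.
The data do not give significant evidence of a linear association between fertilizer application rate and crop yield.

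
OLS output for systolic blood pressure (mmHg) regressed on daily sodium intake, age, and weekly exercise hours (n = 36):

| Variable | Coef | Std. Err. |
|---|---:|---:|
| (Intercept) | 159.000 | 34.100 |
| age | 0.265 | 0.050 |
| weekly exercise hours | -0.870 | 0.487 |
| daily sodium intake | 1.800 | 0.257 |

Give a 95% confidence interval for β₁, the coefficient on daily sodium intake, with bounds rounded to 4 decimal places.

Read off: b = 1.800, SE = 0.257 for daily sodium intake.
df = n − k − 1 = 36 − 3 − 1 = 32.
t* = t_{0.025, 32} = 2.036933.
Margin = t* × SE = 2.036933 × 0.257 = 0.523492.
CI: 1.800 ± 0.523492 → (1.2765, 2.3235).

(1.2765, 2.3235)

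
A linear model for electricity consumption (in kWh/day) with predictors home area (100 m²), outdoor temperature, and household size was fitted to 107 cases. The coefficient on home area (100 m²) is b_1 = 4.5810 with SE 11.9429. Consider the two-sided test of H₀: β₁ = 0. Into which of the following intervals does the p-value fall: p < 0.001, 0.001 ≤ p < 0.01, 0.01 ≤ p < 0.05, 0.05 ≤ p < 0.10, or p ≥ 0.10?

t = 4.5810 / 11.9429 = 0.384.
df = n − k − 1 = 107 − 3 − 1 = 103.
Two-sided p = 2·P(T_{103} > |t|) ≈ 0.7021.
So p ≥ 0.10.

p ≥ 0.10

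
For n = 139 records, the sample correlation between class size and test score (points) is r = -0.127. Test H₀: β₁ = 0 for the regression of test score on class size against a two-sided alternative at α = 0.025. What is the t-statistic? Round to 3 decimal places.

t = r·√(n − 2)/√(1 − r²) = -0.127·√137/√0.983871 = -1.499.
df = n − 2 = 137.
Two-sided p ≈ 0.1363, which is ≥ 0.025, so fail to reject H₀.
The data do not give significant evidence of a linear association between class size and test score.

t = -1.499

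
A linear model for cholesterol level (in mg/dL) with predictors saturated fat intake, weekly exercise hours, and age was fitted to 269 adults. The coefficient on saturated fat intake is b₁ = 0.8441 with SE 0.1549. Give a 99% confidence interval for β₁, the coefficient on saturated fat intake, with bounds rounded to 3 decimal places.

(0.442, 1.246)

df = n − k − 1 = 269 − 3 − 1 = 265.
t* = t_{0.005, 265} = 2.594509.
Margin = t* × SE = 2.594509 × 0.1549 = 0.40189.
CI: 0.8441 ± 0.40189 → (0.442, 1.246).
With 99% confidence, each one-unit increase in saturated fat intake is associated with a change of between 0.442 and 1.246 mg/dL in cholesterol level, holding the other predictors fixed.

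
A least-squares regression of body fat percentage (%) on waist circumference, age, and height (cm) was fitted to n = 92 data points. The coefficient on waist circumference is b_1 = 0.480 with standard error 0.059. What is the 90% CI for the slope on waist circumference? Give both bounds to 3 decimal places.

df = n − k − 1 = 92 − 3 − 1 = 88.
t* = t_{0.05, 88} = 1.662354.
Margin = t* × SE = 1.662354 × 0.059 = 0.09808.
CI: 0.480 ± 0.09808 → (0.382, 0.578).
With 90% confidence, each one-unit increase in waist circumference is associated with a change of between 0.382 and 0.578 % in body fat percentage, holding the other predictors fixed.

(0.382, 0.578)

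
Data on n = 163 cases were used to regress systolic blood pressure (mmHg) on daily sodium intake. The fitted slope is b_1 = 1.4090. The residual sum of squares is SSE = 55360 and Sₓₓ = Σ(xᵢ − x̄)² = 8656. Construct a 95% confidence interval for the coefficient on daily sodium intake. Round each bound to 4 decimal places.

MSE = SSE/(n − 2) = 55360/161 = 343.851.
SE(b_1) = √(MSE/Sₓₓ) = √(343.851/8656) = 0.199309.
df = n − 2 = 161.
t* = t_{0.025, 161} = 1.974808.
Margin = t* × SE = 1.974808 × 0.199309 = 0.393597.
CI: 1.4090 ± 0.393597 → (1.0154, 1.8026).
With 95% confidence, each one-unit increase in daily sodium intake is associated with a change of between 1.0154 and 1.8026 mmHg in systolic blood pressure.

(1.0154, 1.8026)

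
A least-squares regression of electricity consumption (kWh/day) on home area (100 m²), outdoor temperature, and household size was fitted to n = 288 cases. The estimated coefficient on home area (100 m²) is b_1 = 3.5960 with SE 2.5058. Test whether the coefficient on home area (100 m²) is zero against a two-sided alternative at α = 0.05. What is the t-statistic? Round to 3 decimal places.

t = 1.435

H₀: β₁ = 0 vs H₁: β₁ ≠ 0.
t = (b_1 − β₁⁰)/SE = 3.5960 / 2.5058 = 1.435.
df = n − k − 1 = 288 − 3 − 1 = 284.
Two-sided p ≈ 0.1524, which is ≥ 0.05, so fail to reject H₀.
The data do not give significant evidence of an association between home area (100 m²) and electricity consumption, after adjusting for the other predictors.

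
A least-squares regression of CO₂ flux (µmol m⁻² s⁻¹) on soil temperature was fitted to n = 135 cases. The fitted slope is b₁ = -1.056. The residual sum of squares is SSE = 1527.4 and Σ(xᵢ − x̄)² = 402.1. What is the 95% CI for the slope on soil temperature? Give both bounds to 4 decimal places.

(-1.3903, -0.7217)

MSE = SSE/(n − 2) = 1527.4/133 = 11.4842.
SE(b₁) = √(MSE/Sₓₓ) = √(11.4842/402.1) = 0.168999.
df = n − 2 = 133.
t* = t_{0.025, 133} = 1.977961.
Margin = t* × SE = 1.977961 × 0.168999 = 0.334273.
CI: -1.056 ± 0.334273 → (-1.3903, -0.7217).
With 95% confidence, each one-unit increase in soil temperature is associated with a change of between -1.3903 and -0.7217 µmol m⁻² s⁻¹ in CO₂ flux.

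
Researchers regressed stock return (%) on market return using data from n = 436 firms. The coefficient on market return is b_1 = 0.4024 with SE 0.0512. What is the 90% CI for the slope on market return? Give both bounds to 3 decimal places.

df = n − 2 = 436 − 2 = 434.
t* = t_{0.05, 434} = 1.648372.
Margin = t* × SE = 1.648372 × 0.0512 = 0.08440.
CI: 0.4024 ± 0.08440 → (0.318, 0.487).
With 90% confidence, each one-unit increase in market return is associated with a change of between 0.318 and 0.487 % in stock return.

(0.318, 0.487)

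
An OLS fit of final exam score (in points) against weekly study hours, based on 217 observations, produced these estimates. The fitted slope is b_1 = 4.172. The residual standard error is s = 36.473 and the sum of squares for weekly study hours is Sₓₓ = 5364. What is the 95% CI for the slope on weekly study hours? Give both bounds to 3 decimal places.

SE(b_1) = s/√Sₓₓ = 36.473/√5364 = 0.497997.
df = n − 2 = 215.
t* = t_{0.025, 215} = 1.971059.
Margin = t* × SE = 1.971059 × 0.497997 = 0.98158.
CI: 4.172 ± 0.98158 → (3.190, 5.154).
With 95% confidence, each one-unit increase in weekly study hours is associated with a change of between 3.190 and 5.154 points in final exam score.

(3.190, 5.154)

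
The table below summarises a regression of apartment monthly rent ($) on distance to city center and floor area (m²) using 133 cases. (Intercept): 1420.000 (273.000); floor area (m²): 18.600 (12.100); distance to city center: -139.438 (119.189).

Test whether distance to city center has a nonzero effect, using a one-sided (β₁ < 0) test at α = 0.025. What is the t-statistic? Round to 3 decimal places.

t = -1.170

Read off: b = -139.438, SE = 119.189 for distance to city center.
H₀: β₁ = 0 vs H₁: β₁ < 0.
t = -139.438 / 119.189 = -1.170.
df = n − k − 1 = 133 − 2 − 1 = 130.
One-sided p ≈ 0.1221, which is ≥ 0.025, so fail to reject H₀.
The data do not give significant evidence that the true slope on distance to city center is negative, holding the other predictors fixed.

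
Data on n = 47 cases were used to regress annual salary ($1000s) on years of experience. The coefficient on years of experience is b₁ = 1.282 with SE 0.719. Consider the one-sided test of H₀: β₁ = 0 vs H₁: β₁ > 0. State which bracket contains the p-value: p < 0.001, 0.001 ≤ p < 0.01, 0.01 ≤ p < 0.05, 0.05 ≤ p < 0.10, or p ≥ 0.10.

t = 1.282 / 0.719 = 1.783.
df = n − 2 = 47 − 2 = 45.
One-sided p = P(T_{45} > t) ≈ 0.0407.
So 0.01 ≤ p < 0.05.

0.01 ≤ p < 0.05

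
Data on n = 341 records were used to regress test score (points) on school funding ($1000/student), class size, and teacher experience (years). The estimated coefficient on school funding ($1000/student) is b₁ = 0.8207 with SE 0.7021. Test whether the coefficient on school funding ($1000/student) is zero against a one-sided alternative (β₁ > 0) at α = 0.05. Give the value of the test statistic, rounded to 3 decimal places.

t = 1.169

H₀: β₁ = 0 vs H₁: β₁ > 0.
t = (b₁ − β₁⁰)/SE = 0.8207 / 0.7021 = 1.169.
df = n − k − 1 = 341 − 3 − 1 = 337.
One-sided p ≈ 0.1216, which is ≥ 0.05, so fail to reject H₀.
The data do not give significant evidence that the true slope on school funding ($1000/student) is positive, holding the other predictors fixed.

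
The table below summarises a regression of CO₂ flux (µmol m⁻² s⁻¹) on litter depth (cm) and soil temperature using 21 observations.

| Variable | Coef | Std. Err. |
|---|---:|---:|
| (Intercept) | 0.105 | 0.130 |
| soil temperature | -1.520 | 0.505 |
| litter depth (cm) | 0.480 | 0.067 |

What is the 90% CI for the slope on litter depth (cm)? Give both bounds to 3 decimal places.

Read off: b = 0.480, SE = 0.067 for litter depth (cm).
df = n − k − 1 = 21 − 2 − 1 = 18.
t* = t_{0.05, 18} = 1.734064.
Margin = t* × SE = 1.734064 × 0.067 = 0.11618.
CI: 0.480 ± 0.11618 → (0.364, 0.596).

(0.364, 0.596)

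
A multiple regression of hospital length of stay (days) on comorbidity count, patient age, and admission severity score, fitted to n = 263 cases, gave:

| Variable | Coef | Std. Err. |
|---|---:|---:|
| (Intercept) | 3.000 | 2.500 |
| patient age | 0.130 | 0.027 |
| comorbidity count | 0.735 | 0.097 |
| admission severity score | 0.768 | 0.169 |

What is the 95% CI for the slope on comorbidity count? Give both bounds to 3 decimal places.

Read off: b = 0.735, SE = 0.097 for comorbidity count.
df = n − k − 1 = 263 − 3 − 1 = 259.
t* = t_{0.025, 259} = 1.969166.
Margin = t* × SE = 1.969166 × 0.097 = 0.19101.
CI: 0.735 ± 0.19101 → (0.544, 0.926).

(0.544, 0.926)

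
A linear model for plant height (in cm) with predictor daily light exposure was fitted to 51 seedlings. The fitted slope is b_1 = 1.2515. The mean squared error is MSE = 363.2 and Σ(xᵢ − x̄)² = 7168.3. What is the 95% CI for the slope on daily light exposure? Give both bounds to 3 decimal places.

SE(b_1) = √(MSE/Sₓₓ) = √(363.2/7168.3) = 0.225094.
df = n − 2 = 49.
t* = t_{0.025, 49} = 2.009575.
Margin = t* × SE = 2.009575 × 0.225094 = 0.45234.
CI: 1.2515 ± 0.45234 → (0.799, 1.704).
With 95% confidence, each one-unit increase in daily light exposure is associated with a change of between 0.799 and 1.704 cm in plant height.

(0.799, 1.704)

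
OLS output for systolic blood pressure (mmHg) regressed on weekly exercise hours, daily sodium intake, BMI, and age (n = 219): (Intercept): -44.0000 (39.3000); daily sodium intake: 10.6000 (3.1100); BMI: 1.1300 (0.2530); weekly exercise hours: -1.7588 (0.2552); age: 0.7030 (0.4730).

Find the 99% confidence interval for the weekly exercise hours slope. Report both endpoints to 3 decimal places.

(-2.422, -1.096)

Read off: b = -1.7588, SE = 0.2552 for weekly exercise hours.
df = n − k − 1 = 219 − 4 − 1 = 214.
t* = t_{0.005, 214} = 2.598998.
Margin = t* × SE = 2.598998 × 0.2552 = 0.66326.
CI: -1.7588 ± 0.66326 → (-2.422, -1.096).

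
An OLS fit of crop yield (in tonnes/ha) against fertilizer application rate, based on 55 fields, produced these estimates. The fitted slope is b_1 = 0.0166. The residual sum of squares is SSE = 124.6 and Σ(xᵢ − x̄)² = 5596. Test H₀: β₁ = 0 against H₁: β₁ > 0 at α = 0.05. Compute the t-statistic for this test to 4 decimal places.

MSE = SSE/(n − 2) = 124.6/53 = 2.35094.
SE(b_1) = √(MSE/Sₓₓ) = √(2.35094/5596) = 0.0204966.
t = 0.0166 / 0.0204966 = 0.8099.
df = n − 2 = 53.
One-sided p ≈ 0.2108, which is ≥ 0.05, so fail to reject H₀.
The data do not give significant evidence that the true slope on fertilizer application rate is positive.

t = 0.8099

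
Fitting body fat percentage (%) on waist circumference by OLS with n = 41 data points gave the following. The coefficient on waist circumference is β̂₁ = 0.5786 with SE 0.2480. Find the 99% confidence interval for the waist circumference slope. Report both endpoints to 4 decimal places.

(-0.0930, 1.2502)

df = n − 2 = 41 − 2 = 39.
t* = t_{0.005, 39} = 2.707913.
Margin = t* × SE = 2.707913 × 0.2480 = 0.671562.
CI: 0.5786 ± 0.671562 → (-0.0930, 1.2502).
With 99% confidence, each one-unit increase in waist circumference is associated with a change of between -0.0930 and 1.2502 % in body fat percentage.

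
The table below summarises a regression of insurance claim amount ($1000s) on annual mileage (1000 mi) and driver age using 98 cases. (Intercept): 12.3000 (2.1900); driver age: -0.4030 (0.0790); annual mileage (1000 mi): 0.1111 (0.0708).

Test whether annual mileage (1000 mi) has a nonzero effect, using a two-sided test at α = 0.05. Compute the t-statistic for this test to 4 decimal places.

t = 1.5692

Read off: b = 0.1111, SE = 0.0708 for annual mileage (1000 mi).
H₀: β₁ = 0 vs H₁: β₁ ≠ 0.
t = 0.1111 / 0.0708 = 1.5692.
df = n − k − 1 = 98 − 2 − 1 = 95.
Two-sided p ≈ 0.1199, which is ≥ 0.05, so fail to reject H₀.
The data do not give significant evidence of an association between annual mileage (1000 mi) and insurance claim amount, after adjusting for the other predictors.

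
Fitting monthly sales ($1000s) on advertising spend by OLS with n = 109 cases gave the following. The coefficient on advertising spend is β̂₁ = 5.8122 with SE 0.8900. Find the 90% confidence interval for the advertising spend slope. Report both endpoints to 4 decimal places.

(4.3355, 7.2889)

df = n − 2 = 109 − 2 = 107.
t* = t_{0.05, 107} = 1.659219.
Margin = t* × SE = 1.659219 × 0.8900 = 1.476705.
CI: 5.8122 ± 1.476705 → (4.3355, 7.2889).
With 90% confidence, each one-unit increase in advertising spend is associated with a change of between 4.3355 and 7.2889 $1000s in monthly sales.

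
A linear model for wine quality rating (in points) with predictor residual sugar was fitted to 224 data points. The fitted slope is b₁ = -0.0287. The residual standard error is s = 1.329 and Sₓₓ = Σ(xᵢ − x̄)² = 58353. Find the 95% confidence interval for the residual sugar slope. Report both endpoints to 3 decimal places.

(-0.040, -0.018)

SE(b₁) = s/√Sₓₓ = 1.329/√58353 = 0.00550166.
df = n − 2 = 222.
t* = t_{0.025, 222} = 1.970707.
Margin = t* × SE = 1.970707 × 0.00550166 = 0.01084.
CI: -0.0287 ± 0.01084 → (-0.040, -0.018).
With 95% confidence, each one-unit increase in residual sugar is associated with a change of between -0.040 and -0.018 points in wine quality rating.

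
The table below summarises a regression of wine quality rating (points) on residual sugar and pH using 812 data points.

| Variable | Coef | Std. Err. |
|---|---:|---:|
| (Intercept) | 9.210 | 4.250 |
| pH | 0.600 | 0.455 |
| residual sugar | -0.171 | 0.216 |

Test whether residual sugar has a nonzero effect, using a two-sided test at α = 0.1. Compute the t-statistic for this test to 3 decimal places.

t = -0.792

Read off: b = -0.171, SE = 0.216 for residual sugar.
H₀: β₁ = 0 vs H₁: β₁ ≠ 0.
t = -0.171 / 0.216 = -0.792.
df = n − k − 1 = 812 − 2 − 1 = 809.
Two-sided p ≈ 0.4288, which is ≥ 0.1, so fail to reject H₀.
The data do not give significant evidence of an association between residual sugar and wine quality rating, after adjusting for the other predictors.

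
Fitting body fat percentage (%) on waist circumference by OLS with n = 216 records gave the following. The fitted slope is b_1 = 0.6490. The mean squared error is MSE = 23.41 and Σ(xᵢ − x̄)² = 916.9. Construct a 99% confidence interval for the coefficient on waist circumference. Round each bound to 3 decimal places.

SE(b_1) = √(MSE/Sₓₓ) = √(23.41/916.9) = 0.159786.
df = n − 2 = 214.
t* = t_{0.005, 214} = 2.598998.
Margin = t* × SE = 2.598998 × 0.159786 = 0.41528.
CI: 0.6490 ± 0.41528 → (0.234, 1.064).
With 99% confidence, each one-unit increase in waist circumference is associated with a change of between 0.234 and 1.064 % in body fat percentage.

(0.234, 1.064)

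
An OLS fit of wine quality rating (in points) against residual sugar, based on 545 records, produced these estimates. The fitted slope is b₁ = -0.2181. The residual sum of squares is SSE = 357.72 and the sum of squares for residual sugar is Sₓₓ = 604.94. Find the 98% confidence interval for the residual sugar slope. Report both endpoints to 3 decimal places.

(-0.295, -0.141)

MSE = SSE/(n − 2) = 357.72/543 = 0.658785.
SE(b₁) = √(MSE/Sₓₓ) = √(0.658785/604.94) = 0.0330001.
df = n − 2 = 543.
t* = t_{0.01, 543} = 2.333235.
Margin = t* × SE = 2.333235 × 0.0330001 = 0.07700.
CI: -0.2181 ± 0.07700 → (-0.295, -0.141).
With 98% confidence, each one-unit increase in residual sugar is associated with a change of between -0.295 and -0.141 points in wine quality rating.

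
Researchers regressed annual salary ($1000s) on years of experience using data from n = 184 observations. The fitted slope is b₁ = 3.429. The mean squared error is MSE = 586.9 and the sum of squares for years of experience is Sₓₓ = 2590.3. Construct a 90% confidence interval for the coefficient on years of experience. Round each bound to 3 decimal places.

(2.642, 4.216)

SE(b₁) = √(MSE/Sₓₓ) = √(586.9/2590.3) = 0.476.
df = n − 2 = 182.
t* = t_{0.05, 182} = 1.653269.
Margin = t* × SE = 1.653269 × 0.476 = 0.78696.
CI: 3.429 ± 0.78696 → (2.642, 4.216).
With 90% confidence, each one-unit increase in years of experience is associated with a change of between 2.642 and 4.216 $1000s in annual salary.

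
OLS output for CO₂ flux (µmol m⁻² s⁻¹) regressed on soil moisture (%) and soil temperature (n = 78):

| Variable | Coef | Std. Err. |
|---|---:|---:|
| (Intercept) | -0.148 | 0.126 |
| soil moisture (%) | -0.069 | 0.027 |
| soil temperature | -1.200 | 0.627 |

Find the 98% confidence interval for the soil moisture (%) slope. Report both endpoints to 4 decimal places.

Read off: b = -0.069, SE = 0.027 for soil moisture (%).
df = n − k − 1 = 78 − 2 − 1 = 75.
t* = t_{0.01, 75} = 2.377102.
Margin = t* × SE = 2.377102 × 0.027 = 0.064182.
CI: -0.069 ± 0.064182 → (-0.1332, -0.0048).

(-0.1332, -0.0048)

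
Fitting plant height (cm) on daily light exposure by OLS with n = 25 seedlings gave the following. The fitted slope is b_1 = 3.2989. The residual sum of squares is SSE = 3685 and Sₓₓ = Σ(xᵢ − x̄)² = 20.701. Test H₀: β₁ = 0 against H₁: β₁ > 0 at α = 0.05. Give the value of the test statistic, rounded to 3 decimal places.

t = 1.186

MSE = SSE/(n − 2) = 3685/23 = 160.217.
SE(b_1) = √(MSE/Sₓₓ) = √(160.217/20.701) = 2.78201.
t = 3.2989 / 2.78201 = 1.186.
df = n − 2 = 23.
One-sided p ≈ 0.1239, which is ≥ 0.05, so fail to reject H₀.
The data do not give significant evidence that the true slope on daily light exposure is positive.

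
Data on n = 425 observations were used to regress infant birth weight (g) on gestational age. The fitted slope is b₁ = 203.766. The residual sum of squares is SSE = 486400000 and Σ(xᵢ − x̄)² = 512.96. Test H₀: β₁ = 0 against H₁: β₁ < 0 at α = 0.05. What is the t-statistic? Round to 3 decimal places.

MSE = SSE/(n − 2) = 486400000/423 = 1.14988e+06.
SE(b₁) = √(MSE/Sₓₓ) = √(1.14988e+06/512.96) = 47.3462.
t = 203.766 / 47.3462 = 4.304.
df = n − 2 = 423.
One-sided p ≈ 1.0000, which is ≥ 0.05, so fail to reject H₀.
The data do not give significant evidence that the true slope on gestational age is negative.

t = 4.304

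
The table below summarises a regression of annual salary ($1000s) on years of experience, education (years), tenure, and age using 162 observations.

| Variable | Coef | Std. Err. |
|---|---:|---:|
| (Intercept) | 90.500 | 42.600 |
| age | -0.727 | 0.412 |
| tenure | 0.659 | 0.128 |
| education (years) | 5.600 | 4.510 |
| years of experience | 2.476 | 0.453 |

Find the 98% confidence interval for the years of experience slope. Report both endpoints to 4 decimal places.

(1.4113, 3.5407)

Read off: b = 2.476, SE = 0.453 for years of experience.
df = n − k − 1 = 162 − 4 − 1 = 157.
t* = t_{0.01, 157} = 2.350334.
Margin = t* × SE = 2.350334 × 0.453 = 1.064701.
CI: 2.476 ± 1.064701 → (1.4113, 3.5407).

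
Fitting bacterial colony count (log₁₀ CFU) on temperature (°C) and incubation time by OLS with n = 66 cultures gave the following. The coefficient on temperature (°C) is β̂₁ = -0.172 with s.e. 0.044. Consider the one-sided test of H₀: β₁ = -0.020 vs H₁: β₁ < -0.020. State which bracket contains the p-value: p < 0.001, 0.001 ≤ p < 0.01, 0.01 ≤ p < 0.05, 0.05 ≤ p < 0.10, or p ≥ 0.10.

t = (-0.172 − (-0.020)) / 0.044 = -3.455.
df = n − k − 1 = 66 − 2 − 1 = 63.
One-sided p = P(T_{63} < t) ≈ 0.0005.
So p < 0.001.

p < 0.001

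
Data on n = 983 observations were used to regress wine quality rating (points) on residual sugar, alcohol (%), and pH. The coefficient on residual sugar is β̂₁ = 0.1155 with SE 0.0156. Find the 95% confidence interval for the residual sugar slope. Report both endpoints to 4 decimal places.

df = n − k − 1 = 983 − 3 − 1 = 979.
t* = t_{0.025, 979} = 1.96239.
Margin = t* × SE = 1.96239 × 0.0156 = 0.030613.
CI: 0.1155 ± 0.030613 → (0.0849, 0.1461).
With 95% confidence, each one-unit increase in residual sugar is associated with a change of between 0.0849 and 0.1461 points in wine quality rating, holding the other predictors fixed.

(0.0849, 0.1461)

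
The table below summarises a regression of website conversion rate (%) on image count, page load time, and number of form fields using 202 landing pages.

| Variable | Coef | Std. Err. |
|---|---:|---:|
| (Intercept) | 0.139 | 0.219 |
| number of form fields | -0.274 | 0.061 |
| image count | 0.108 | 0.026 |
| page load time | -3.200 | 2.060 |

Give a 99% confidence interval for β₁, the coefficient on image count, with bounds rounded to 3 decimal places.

(0.040, 0.176)

Read off: b = 0.108, SE = 0.026 for image count.
df = n − k − 1 = 202 − 3 − 1 = 198.
t* = t_{0.005, 198} = 2.600887.
Margin = t* × SE = 2.600887 × 0.026 = 0.06762.
CI: 0.108 ± 0.06762 → (0.040, 0.176).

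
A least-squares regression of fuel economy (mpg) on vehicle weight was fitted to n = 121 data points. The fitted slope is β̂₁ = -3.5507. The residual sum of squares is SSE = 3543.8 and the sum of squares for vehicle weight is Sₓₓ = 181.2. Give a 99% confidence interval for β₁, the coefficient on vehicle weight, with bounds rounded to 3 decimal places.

MSE = SSE/(n − 2) = 3543.8/119 = 29.7798.
SE(β̂₁) = √(MSE/Sₓₓ) = √(29.7798/181.2) = 0.405398.
df = n − 2 = 119.
t* = t_{0.005, 119} = 2.617776.
Margin = t* × SE = 2.617776 × 0.405398 = 1.06124.
CI: -3.5507 ± 1.06124 → (-4.612, -2.489).
With 99% confidence, each one-unit increase in vehicle weight is associated with a change of between -4.612 and -2.489 mpg in fuel economy.

(-4.612, -2.489)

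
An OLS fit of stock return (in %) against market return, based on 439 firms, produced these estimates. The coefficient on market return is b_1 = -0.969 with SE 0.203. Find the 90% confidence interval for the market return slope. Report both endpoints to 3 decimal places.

(-1.304, -0.634)

df = n − 2 = 439 − 2 = 437.
t* = t_{0.05, 437} = 1.648348.
Margin = t* × SE = 1.648348 × 0.203 = 0.33461.
CI: -0.969 ± 0.33461 → (-1.304, -0.634).
With 90% confidence, each one-unit increase in market return is associated with a change of between -1.304 and -0.634 % in stock return.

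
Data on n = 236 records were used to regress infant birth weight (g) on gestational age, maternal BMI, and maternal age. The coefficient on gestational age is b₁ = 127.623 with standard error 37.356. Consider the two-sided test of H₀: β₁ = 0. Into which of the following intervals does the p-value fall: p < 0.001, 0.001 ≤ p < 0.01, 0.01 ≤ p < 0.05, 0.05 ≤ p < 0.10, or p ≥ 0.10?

t = 127.623 / 37.356 = 3.416.
df = n − k − 1 = 236 − 3 − 1 = 232.
Two-sided p = 2·P(T_{232} > |t|) ≈ 0.0007.
So p < 0.001.

p < 0.001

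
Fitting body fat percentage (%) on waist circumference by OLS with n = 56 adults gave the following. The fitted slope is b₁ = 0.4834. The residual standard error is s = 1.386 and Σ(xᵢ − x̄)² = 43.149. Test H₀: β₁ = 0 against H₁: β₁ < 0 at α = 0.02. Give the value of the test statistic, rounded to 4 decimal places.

SE(b₁) = s/√Sₓₓ = 1.386/√43.149 = 0.210998.
t = 0.4834 / 0.210998 = 2.2910.
df = n − 2 = 54.
One-sided p ≈ 0.9871, which is ≥ 0.02, so fail to reject H₀.
The data do not give significant evidence that the true slope on waist circumference is negative.

t = 2.2910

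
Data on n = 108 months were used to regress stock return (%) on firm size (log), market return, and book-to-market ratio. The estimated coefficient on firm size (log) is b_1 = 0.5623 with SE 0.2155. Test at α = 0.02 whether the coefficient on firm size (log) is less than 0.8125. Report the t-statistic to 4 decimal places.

t = -1.1610

H₀: β₁ = 0.8125 vs H₁: β₁ < 0.8125.
t = (b_1 − β₁⁰)/SE = (0.5623 − 0.8125) / 0.2155 = -1.1610.
df = n − k − 1 = 108 − 3 − 1 = 104.
One-sided p ≈ 0.1241, which is ≥ 0.02, so fail to reject H₀.
The data do not give significant evidence that the true slope on firm size (log) is below 0.8125 % per unit, holding the other predictors fixed.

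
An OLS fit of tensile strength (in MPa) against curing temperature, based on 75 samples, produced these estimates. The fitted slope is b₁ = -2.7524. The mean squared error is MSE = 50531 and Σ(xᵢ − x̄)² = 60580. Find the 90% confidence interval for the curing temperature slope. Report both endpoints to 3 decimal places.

SE(b₁) = √(MSE/Sₓₓ) = √(50531/60580) = 0.913302.
df = n − 2 = 73.
t* = t_{0.05, 73} = 1.665996.
Margin = t* × SE = 1.665996 × 0.913302 = 1.52156.
CI: -2.7524 ± 1.52156 → (-4.274, -1.231).
With 90% confidence, each one-unit increase in curing temperature is associated with a change of between -4.274 and -1.231 MPa in tensile strength.

(-4.274, -1.231)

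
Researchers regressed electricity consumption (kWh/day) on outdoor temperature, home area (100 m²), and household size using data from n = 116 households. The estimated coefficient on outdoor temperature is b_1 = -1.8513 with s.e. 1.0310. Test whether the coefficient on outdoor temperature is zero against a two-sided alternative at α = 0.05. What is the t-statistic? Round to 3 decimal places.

t = -1.796

H₀: β₁ = 0 vs H₁: β₁ ≠ 0.
t = (b_1 − β₁⁰)/SE = -1.8513 / 1.0310 = -1.796.
df = n − k − 1 = 116 − 3 − 1 = 112.
Two-sided p ≈ 0.0752, which is ≥ 0.05, so fail to reject H₀.
The data do not give significant evidence of an association between outdoor temperature and electricity consumption, after adjusting for the other predictors.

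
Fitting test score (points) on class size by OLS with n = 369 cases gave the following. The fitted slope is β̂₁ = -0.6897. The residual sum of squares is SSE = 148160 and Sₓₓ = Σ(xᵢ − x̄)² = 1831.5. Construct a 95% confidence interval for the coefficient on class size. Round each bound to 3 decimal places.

MSE = SSE/(n − 2) = 148160/367 = 403.706.
SE(β̂₁) = √(MSE/Sₓₓ) = √(403.706/1831.5) = 0.469493.
df = n − 2 = 367.
t* = t_{0.025, 367} = 1.966449.
Margin = t* × SE = 1.966449 × 0.469493 = 0.92323.
CI: -0.6897 ± 0.92323 → (-1.613, 0.234).
With 95% confidence, each one-unit increase in class size is associated with a change of between -1.613 and 0.234 points in test score.

(-1.613, 0.234)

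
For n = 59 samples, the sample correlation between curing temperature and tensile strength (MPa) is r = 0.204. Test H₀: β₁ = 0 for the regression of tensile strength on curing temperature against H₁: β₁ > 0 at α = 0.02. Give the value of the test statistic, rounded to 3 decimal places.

t = r·√(n − 2)/√(1 − r²) = 0.204·√57/√0.958384 = 1.573.
df = n − 2 = 57.
One-sided p ≈ 0.0606, which is ≥ 0.02, so fail to reject H₀.
The data do not give significant evidence of a linear association between curing temperature and tensile strength.

t = 1.573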